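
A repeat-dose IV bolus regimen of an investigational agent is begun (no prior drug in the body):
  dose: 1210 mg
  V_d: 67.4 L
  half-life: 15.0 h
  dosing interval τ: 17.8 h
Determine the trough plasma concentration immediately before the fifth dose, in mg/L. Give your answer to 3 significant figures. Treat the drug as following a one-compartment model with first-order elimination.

13.5 mg/L

C₀ per dose = Dose / Vd = 1210 / 67.4 = 17.95 mg/L
k = ln2 / t½ = 0.693147 / 15.0 = 0.04621 h⁻¹
Fraction remaining after one interval: r = e^(−kτ) = e^(−0.04621 × 17.8) = 0.4393
Before dose 5, 4 doses have been given (aged 1τ, 2τ, 3τ, 4τ).
C_trough = C₀ × (r + r² + … + r^4) = C₀ × r(1−r^4)/(1−r)
        = 17.95 × 0.4393 × (1 − 0.03724) / (1 − 0.4393) = 13.54 mg/L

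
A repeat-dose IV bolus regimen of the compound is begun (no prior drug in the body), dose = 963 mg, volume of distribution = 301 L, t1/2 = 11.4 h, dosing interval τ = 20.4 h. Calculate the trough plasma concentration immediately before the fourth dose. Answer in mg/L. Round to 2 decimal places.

1.27 mg/L

C₀ per dose = Dose / Vd = 963 / 301 = 3.199 mg/L
k = ln2 / t½ = 0.693147 / 11.4 = 0.06080 h⁻¹
Fraction remaining after one interval: r = e^(−kτ) = e^(−0.06080 × 20.4) = 0.2893
Before dose 4, 3 doses have been given (aged 1τ, 2τ, 3τ).
C_trough = C₀ × (r + r² + … + r^3) = C₀ × r(1−r^3)/(1−r)
        = 3.199 × 0.2893 × (1 − 0.02421) / (1 − 0.2893) = 1.271 mg/L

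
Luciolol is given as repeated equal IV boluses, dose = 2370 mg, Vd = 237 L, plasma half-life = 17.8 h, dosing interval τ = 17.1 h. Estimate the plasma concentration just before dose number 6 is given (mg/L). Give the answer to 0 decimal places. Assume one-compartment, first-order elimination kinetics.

10 mg/L

C₀ per dose = Dose / Vd = 2370 / 237 = 10.00 mg/L
k = ln2 / t½ = 0.693147 / 17.8 = 0.03894 h⁻¹
Fraction remaining after one interval: r = e^(−kτ) = e^(−0.03894 × 17.1) = 0.5138
Before dose 6, 5 doses have been given (aged 1τ, 2τ, 3τ, 4τ, 5τ).
C_trough = C₀ × (r + r² + … + r^5) = C₀ × r(1−r^5)/(1−r)
        = 10.00 × 0.5138 × (1 − 0.03581) / (1 − 0.5138) = 10.19 mg/L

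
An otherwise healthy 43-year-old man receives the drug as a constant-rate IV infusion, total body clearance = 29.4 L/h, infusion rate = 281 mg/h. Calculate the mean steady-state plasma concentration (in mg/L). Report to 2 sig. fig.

At steady state Css = R₀ / CL = 281 / 29.40 = 9.558 mg/L

9.6 mg/L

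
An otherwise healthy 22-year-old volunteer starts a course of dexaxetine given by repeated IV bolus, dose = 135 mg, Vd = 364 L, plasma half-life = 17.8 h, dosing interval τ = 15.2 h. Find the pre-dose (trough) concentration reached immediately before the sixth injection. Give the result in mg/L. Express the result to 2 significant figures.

C₀ per dose = Dose / Vd = 135 / 364 = 0.3709 mg/L
k = ln2 / t½ = 0.693147 / 17.8 = 0.03894 h⁻¹
Fraction remaining after one interval: r = e^(−kτ) = e^(−0.03894 × 15.2) = 0.5533
Before dose 6, 5 doses have been given (aged 1τ, 2τ, 3τ, 4τ, 5τ).
C_trough = C₀ × (r + r² + … + r^5) = C₀ × r(1−r^5)/(1−r)
        = 0.3709 × 0.5533 × (1 − 0.05186) / (1 − 0.5533) = 0.4356 mg/L

0.44 mg/L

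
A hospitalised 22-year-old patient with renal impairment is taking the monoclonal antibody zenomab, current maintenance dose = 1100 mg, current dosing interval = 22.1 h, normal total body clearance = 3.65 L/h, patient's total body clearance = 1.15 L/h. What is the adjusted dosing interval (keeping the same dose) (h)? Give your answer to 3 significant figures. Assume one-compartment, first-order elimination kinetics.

To keep the same average steady-state level, dosing rate must scale with clearance.
CL ratio = 1.15 / 3.65 = 0.3151
New interval (same dose) = 22.1 / 0.3151 = 70.14 h

70.1 h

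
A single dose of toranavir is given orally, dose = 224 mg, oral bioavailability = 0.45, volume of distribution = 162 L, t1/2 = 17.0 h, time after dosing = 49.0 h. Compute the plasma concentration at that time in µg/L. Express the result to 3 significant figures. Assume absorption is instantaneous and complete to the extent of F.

Amount reaching circulation = F × Dose = 0.45 × 224.0 = 100.8 mg
C₀ = F·Dose / Vd = 100.8 / 162 = 0.6222 mg/L
k = ln2 / t½ = 0.693147 / 17.0 = 0.04077 h⁻¹
C = C₀ · e^(−k·t) = 0.6222 × e^(−0.04077 × 49.0)
  = 0.6222 × 0.1356 = 0.08437 mg/L
Convert: 0.08437 mg/L × 1000 = 84.37 µg/L

84.4 µg/L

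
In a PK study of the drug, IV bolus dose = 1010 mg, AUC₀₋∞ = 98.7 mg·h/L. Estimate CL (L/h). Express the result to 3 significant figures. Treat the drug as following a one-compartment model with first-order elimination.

CL = Dose / AUC = 1010 / 98.7 = 10.23 L/h

10.2 L/h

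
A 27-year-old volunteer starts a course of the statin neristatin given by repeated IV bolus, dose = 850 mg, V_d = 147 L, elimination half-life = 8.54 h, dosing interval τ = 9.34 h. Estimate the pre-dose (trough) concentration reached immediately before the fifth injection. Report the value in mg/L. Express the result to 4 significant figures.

4.853 mg/L

C₀ per dose = Dose / Vd = 850 / 147 = 5.782 mg/L
k = ln2 / t½ = 0.693147 / 8.54 = 0.08116 h⁻¹
Fraction remaining after one interval: r = e^(−kτ) = e^(−0.08116 × 9.34) = 0.4686
Before dose 5, 4 doses have been given (aged 1τ, 2τ, 3τ, 4τ).
C_trough = C₀ × (r + r² + … + r^4) = C₀ × r(1−r^4)/(1−r)
        = 5.782 × 0.4686 × (1 − 0.04822) / (1 − 0.4686) = 4.853 mg/L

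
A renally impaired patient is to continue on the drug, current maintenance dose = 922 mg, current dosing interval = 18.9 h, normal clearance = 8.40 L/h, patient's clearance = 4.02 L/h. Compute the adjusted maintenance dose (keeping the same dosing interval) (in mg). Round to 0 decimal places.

441 mg

To keep the same average steady-state level, dosing rate must scale with clearance.
CL ratio = 4.02 / 8.40 = 0.4786
New dose (same interval) = 922 × 0.4786 = 441.3 mg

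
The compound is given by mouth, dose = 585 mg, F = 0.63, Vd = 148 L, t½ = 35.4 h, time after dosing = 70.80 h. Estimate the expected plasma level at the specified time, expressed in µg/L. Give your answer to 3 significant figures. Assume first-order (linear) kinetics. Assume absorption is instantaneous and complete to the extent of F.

Amount reaching circulation = F × Dose = 0.63 × 585.0 = 368.6 mg
C₀ = F·Dose / Vd = 368.6 / 148 = 2.491 mg/L
k = ln2 / t½ = 0.693147 / 35.4 = 0.01958 h⁻¹
t / t½ = 70.80 / 35.4 = 2 half-lives
C = C₀ × (1/2)^2 = 2.491 × 0.2500 = 0.6228 mg/L
Convert: 0.6228 mg/L × 1000 = 622.8 µg/L

623 µg/L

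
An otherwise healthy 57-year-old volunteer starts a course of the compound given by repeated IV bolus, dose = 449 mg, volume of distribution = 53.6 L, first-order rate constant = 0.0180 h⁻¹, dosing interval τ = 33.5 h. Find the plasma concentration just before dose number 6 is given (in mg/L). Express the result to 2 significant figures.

9.6 mg/L

C₀ per dose = Dose / Vd = 449 / 53.6 = 8.377 mg/L
Fraction remaining after one interval: r = e^(−kτ) = e^(−0.01800 × 33.5) = 0.5472
Before dose 6, 5 doses have been given (aged 1τ, 2τ, 3τ, 4τ, 5τ).
C_trough = C₀ × (r + r² + … + r^5) = C₀ × r(1−r^5)/(1−r)
        = 8.377 × 0.5472 × (1 − 0.04906) / (1 − 0.5472) = 9.627 mg/L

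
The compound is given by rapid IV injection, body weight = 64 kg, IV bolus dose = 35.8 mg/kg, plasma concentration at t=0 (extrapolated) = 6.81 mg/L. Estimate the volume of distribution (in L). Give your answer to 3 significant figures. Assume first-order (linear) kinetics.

Dose = 35.8 × 64 = 2291 mg
Vd = Dose / C₀ = 2291 / 6.81 = 336.4 L

336 L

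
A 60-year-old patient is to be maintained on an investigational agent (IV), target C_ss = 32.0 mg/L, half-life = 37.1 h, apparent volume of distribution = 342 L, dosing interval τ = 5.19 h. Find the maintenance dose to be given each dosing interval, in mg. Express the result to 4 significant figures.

1061 mg

k = ln2 / t½ = 0.693147 / 37.1 = 0.01868 h⁻¹
CL = k × Vd = 0.01868 × 342 = 6.389 L/h
At steady state, Dose/τ = Css × CL.
Dose = Css × CL × τ = 32.0 × 6.389 × 5.19 = 1061 mg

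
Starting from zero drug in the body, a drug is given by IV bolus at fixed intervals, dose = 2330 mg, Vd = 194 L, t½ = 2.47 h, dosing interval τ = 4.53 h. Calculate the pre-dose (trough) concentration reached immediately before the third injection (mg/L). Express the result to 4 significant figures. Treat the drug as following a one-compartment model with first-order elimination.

C₀ per dose = Dose / Vd = 2330 / 194 = 12.01 mg/L
k = ln2 / t½ = 0.693147 / 2.47 = 0.2806 h⁻¹
Fraction remaining after one interval: r = e^(−kτ) = e^(−0.2806 × 4.53) = 0.2805
Before dose 3, 2 doses have been given (aged 1τ, 2τ).
C_trough = C₀ × (r + r²) = 12.01 × (0.2805 + 0.07868) = 4.314 mg/L

4.314 mg/L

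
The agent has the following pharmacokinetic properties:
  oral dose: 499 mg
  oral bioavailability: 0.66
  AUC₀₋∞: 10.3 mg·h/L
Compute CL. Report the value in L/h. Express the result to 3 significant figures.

32.0 L/h

CL = F·Dose / AUC = 0.66 × 499 / 10.3 = 31.97 L/h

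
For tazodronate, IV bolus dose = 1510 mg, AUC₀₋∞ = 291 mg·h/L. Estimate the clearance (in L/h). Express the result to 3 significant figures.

CL = Dose / AUC = 1510 / 291 = 5.189 L/h

5.19 L/h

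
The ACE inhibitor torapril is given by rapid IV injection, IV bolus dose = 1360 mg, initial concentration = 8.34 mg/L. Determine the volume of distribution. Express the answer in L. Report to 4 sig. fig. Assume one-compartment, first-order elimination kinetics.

Vd = Dose / C₀ = 1360 / 8.34 = 163.1 L

163.1 L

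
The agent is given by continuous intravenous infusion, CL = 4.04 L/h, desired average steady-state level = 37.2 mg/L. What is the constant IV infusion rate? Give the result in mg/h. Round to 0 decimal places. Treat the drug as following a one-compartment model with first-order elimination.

150 mg/h

At steady state, infusion rate R₀ = Css × CL = 37.2 × 4.040 = 150.3 mg/h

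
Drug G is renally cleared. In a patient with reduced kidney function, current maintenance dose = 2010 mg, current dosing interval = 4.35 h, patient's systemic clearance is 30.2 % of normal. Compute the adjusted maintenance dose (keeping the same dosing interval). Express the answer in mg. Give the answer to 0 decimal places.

To keep the same average steady-state level, dosing rate must scale with clearance.
CL ratio = 30.2 / 100 = 0.3020
New dose (same interval) = 2010 × 0.3020 = 607.0 mg

607 mg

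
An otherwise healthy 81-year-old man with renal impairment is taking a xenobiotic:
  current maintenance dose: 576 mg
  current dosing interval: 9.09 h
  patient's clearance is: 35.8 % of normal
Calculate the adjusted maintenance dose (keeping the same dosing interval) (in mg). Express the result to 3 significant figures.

To keep the same average steady-state level, dosing rate must scale with clearance.
CL ratio = 35.8 / 100 = 0.3580
New dose (same interval) = 576 × 0.3580 = 206.2 mg

206 mg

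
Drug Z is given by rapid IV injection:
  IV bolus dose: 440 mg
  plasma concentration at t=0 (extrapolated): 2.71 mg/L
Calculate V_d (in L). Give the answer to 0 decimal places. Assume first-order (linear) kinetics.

Vd = Dose / C₀ = 440.0 / 2.71 = 162.4 L

162 L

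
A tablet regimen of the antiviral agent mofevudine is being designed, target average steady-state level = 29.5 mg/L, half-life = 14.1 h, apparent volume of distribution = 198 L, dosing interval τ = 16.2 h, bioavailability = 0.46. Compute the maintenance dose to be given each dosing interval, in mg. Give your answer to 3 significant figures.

k = ln2 / t½ = 0.693147 / 14.1 = 0.04916 h⁻¹
CL = k × Vd = 0.04916 × 198 = 9.734 L/h
At steady state, F × (Dose/τ) = Css × CL.
Dose = Css × CL × τ / F = 29.5 × 9.734 × 16.2 / 0.46 = 10110 mg

10100 mg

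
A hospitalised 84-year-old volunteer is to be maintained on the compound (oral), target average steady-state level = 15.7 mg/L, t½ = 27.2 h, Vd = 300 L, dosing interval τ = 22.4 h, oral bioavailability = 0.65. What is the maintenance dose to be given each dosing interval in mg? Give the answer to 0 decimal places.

k = ln2 / t½ = 0.693147 / 27.2 = 0.02548 h⁻¹
CL = k × Vd = 0.02548 × 300 = 7.644 L/h
At steady state, F × (Dose/τ) = Css × CL.
Dose = Css × CL × τ / F = 15.7 × 7.644 × 22.4 / 0.65 = 4136 mg

4136 mg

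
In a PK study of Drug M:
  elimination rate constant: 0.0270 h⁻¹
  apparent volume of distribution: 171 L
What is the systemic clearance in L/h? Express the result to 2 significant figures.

4.6 L/h

CL = k × Vd = 0.0270 × 171 = 4.617 L/h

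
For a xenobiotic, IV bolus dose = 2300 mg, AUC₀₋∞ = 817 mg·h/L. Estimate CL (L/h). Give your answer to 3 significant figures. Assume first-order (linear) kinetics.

CL = Dose / AUC = 2300 / 817 = 2.815 L/h

2.82 L/h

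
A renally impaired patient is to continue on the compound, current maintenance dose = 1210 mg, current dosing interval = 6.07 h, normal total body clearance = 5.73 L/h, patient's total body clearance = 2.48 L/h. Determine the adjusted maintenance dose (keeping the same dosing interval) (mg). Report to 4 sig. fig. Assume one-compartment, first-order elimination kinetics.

523.7 mg

To keep the same average steady-state level, dosing rate must scale with clearance.
CL ratio = 2.48 / 5.73 = 0.4328
New dose (same interval) = 1210 × 0.4328 = 523.7 mg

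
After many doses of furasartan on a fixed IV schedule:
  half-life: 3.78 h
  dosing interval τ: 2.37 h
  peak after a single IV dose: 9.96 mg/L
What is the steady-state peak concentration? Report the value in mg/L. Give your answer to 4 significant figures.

28.26 mg/L

k = ln2 / t½ = 0.693147 / 3.78 = 0.1834 h⁻¹
e^(−kτ) = e^(−0.1834 × 2.37) = 0.6475
Accumulation ratio R = 1 / (1 − e^(−kτ)) = 1 / (1 − 0.6475) = 2.837
Steady-state peak = C₀ × R = 9.96 × 2.837 = 28.26 mg/L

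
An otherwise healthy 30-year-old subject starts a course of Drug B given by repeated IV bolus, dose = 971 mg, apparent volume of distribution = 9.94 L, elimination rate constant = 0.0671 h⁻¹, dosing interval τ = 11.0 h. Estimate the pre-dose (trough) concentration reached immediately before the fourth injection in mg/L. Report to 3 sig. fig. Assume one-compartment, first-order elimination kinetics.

C₀ per dose = Dose / Vd = 971 / 9.94 = 97.69 mg/L
Fraction remaining after one interval: r = e^(−kτ) = e^(−0.06710 × 11.0) = 0.4780
Before dose 4, 3 doses have been given (aged 1τ, 2τ, 3τ).
C_trough = C₀ × (r + r² + … + r^3) = C₀ × r(1−r^3)/(1−r)
        = 97.69 × 0.4780 × (1 − 0.1092) / (1 − 0.4780) = 79.69 mg/L

79.7 mg/L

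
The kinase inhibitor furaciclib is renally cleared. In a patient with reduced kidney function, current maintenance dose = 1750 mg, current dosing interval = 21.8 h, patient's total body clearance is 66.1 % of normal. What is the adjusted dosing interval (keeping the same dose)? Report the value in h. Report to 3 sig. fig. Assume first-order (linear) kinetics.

33.0 h

To keep the same average steady-state level, dosing rate must scale with clearance.
CL ratio = 66.1 / 100 = 0.6610
New interval (same dose) = 21.8 / 0.6610 = 32.98 h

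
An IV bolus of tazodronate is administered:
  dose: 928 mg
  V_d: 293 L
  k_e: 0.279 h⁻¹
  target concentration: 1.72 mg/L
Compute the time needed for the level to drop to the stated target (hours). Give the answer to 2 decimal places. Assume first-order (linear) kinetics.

2.19 h

C₀ = Dose / Vd = 928.0 / 293 = 3.167 mg/L
t = ln(C₀ / C) / k = ln(3.167 / 1.72) / 0.2790
  = ln(1.841) / 0.2790 = 0.6103 / 0.2790 = 2.187 h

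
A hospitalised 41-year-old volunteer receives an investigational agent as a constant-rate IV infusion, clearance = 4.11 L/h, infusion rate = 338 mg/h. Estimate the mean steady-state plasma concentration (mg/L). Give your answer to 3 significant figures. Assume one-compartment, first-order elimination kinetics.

At steady state Css = R₀ / CL = 338 / 4.110 = 82.24 mg/L

82.2 mg/L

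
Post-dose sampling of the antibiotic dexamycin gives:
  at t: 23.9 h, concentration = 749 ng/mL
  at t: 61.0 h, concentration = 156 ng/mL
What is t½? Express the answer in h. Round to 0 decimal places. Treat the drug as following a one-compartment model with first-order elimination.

k = ln(C₁/C₂) / (t₂ − t₁) = ln(749/156) / (61.0 − 23.9)
  = 1.569 / 37.10 = 0.04229 h⁻¹
t½ = ln2 / k = 0.693147 / 0.04229 = 16.39 h

16 h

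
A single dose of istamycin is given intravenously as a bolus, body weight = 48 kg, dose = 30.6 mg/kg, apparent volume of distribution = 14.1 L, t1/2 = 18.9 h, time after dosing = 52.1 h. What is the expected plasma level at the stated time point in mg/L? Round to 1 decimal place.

Total dose = 30.6 × 48 = 1469 mg
C₀ = Dose / Vd = 1469 / 14.1 = 104.2 mg/L
k = ln2 / t½ = 0.693147 / 18.9 = 0.03667 h⁻¹
C = C₀ · e^(−k·t) = 104.2 × e^(−0.03667 × 52.1)
  = 104.2 × 0.1480 = 15.42 mg/L

15.4 mg/L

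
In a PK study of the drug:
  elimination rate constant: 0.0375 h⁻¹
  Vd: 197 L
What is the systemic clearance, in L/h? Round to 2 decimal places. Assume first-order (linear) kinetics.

CL = k × Vd = 0.0375 × 197 = 7.388 L/h

7.39 L/h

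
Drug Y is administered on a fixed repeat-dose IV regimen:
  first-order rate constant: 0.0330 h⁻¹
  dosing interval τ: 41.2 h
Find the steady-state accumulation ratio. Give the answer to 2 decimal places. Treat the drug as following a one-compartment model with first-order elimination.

1.35

e^(−kτ) = e^(−0.03300 × 41.2) = 0.2568
Accumulation ratio R = 1 / (1 − e^(−kτ)) = 1 / (1 − 0.2568) = 1.346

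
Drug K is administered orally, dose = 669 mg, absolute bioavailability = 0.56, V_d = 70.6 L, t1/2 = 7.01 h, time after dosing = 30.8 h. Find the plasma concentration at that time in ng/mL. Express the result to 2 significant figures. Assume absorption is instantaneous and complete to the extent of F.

250 ng/mL

Amount reaching circulation = F × Dose = 0.56 × 669.0 = 374.6 mg
C₀ = F·Dose / Vd = 374.6 / 70.6 = 5.306 mg/L
k = ln2 / t½ = 0.693147 / 7.01 = 0.09888 h⁻¹
C = C₀ · e^(−k·t) = 5.306 × e^(−0.09888 × 30.8)
  = 5.306 × 0.04757 = 0.2524 mg/L
Convert: 0.2524 mg/L × 1000 = 252.4 ng/mL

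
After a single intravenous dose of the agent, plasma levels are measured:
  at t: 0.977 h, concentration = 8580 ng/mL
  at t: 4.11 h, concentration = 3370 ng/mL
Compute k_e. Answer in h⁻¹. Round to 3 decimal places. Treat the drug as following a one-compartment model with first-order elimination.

k = ln(C₁/C₂) / (t₂ − t₁) = ln(8580/3370) / (4.11 − 0.977)
  = 0.9345 / 3.133 = 0.2983 h⁻¹

0.298 h⁻¹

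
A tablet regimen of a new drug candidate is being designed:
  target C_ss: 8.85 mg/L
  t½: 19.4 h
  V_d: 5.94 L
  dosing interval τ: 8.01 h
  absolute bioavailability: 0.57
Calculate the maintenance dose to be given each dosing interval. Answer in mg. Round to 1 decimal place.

26.4 mg

k = ln2 / t½ = 0.693147 / 19.4 = 0.03573 h⁻¹
CL = k × Vd = 0.03573 × 5.94 = 0.2122 L/h
At steady state, F × (Dose/τ) = Css × CL.
Dose = Css × CL × τ / F = 8.85 × 0.2122 × 8.01 / 0.57 = 26.39 mg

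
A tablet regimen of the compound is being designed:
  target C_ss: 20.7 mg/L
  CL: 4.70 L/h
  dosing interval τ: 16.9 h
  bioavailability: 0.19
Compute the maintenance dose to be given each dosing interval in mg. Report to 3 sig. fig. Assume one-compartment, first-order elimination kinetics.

8650 mg

At steady state, F × (Dose/τ) = Css × CL.
Dose = Css × CL × τ / F = 20.7 × 4.700 × 16.9 / 0.19 = 8654 mg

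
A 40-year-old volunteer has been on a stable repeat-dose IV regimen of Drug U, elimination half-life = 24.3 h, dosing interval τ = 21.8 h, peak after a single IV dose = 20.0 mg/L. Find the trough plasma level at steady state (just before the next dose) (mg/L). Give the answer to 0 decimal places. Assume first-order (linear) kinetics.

23 mg/L

k = ln2 / t½ = 0.693147 / 24.3 = 0.02852 h⁻¹
e^(−kτ) = e^(−0.02852 × 21.8) = 0.5370
Accumulation ratio R = 1 / (1 − e^(−kτ)) = 1 / (1 − 0.5370) = 2.160
Steady-state trough = C₀ × R × e^(−kτ) = 20.0 × 2.160 × 0.5370 = 23.20 mg/L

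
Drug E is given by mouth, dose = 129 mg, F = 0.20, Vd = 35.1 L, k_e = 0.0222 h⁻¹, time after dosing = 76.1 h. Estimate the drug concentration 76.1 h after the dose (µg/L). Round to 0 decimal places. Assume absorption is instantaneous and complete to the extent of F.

136 µg/L

Amount reaching circulation = F × Dose = 0.20 × 129.0 = 25.80 mg
C₀ = F·Dose / Vd = 25.80 / 35.1 = 0.7350 mg/L
C = C₀ · e^(−k·t) = 0.7350 × e^(−0.02220 × 76.1)
  = 0.7350 × 0.1846 = 0.1357 mg/L
Convert: 0.1357 mg/L × 1000 = 135.7 µg/L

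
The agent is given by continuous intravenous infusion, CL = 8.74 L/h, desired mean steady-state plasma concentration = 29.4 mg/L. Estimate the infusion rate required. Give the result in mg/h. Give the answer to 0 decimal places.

At steady state, infusion rate R₀ = Css × CL = 29.4 × 8.740 = 257.0 mg/h

257 mg/h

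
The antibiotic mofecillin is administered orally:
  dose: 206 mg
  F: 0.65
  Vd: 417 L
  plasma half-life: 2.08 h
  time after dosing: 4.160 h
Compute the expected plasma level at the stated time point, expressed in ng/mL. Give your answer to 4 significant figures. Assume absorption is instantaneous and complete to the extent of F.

Amount reaching circulation = F × Dose = 0.65 × 206.0 = 133.9 mg
C₀ = F·Dose / Vd = 133.9 / 417 = 0.3211 mg/L
k = ln2 / t½ = 0.693147 / 2.08 = 0.3332 h⁻¹
t / t½ = 4.160 / 2.08 = 2 half-lives
C = C₀ × (1/2)^2 = 0.3211 × 0.2500 = 0.08028 mg/L
Convert: 0.08028 mg/L × 1000 = 80.28 ng/mL

80.28 ng/mL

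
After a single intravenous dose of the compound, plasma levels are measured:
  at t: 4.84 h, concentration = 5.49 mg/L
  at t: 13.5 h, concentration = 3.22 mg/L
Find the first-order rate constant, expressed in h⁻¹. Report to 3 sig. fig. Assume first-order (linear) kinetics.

k = ln(C₁/C₂) / (t₂ − t₁) = ln(5.49/3.22) / (13.5 − 4.84)
  = 0.5335 / 8.660 = 0.06161 h⁻¹

0.0616 h⁻¹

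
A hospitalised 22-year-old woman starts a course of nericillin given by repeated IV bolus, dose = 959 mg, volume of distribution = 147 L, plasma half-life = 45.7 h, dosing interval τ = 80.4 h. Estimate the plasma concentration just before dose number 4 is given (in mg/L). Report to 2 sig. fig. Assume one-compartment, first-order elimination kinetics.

2.7 mg/L

C₀ per dose = Dose / Vd = 959 / 147 = 6.524 mg/L
k = ln2 / t½ = 0.693147 / 45.7 = 0.01517 h⁻¹
Fraction remaining after one interval: r = e^(−kτ) = e^(−0.01517 × 80.4) = 0.2953
Before dose 4, 3 doses have been given (aged 1τ, 2τ, 3τ).
C_trough = C₀ × (r + r² + … + r^3) = C₀ × r(1−r^3)/(1−r)
        = 6.524 × 0.2953 × (1 − 0.02575) / (1 − 0.2953) = 2.663 mg/L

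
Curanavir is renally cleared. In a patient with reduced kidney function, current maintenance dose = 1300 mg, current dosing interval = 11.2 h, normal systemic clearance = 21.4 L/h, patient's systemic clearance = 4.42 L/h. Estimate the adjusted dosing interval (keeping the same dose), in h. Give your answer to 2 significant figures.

To keep the same average steady-state level, dosing rate must scale with clearance.
CL ratio = 4.42 / 21.4 = 0.2065
New interval (same dose) = 11.2 / 0.2065 = 54.24 h

54 h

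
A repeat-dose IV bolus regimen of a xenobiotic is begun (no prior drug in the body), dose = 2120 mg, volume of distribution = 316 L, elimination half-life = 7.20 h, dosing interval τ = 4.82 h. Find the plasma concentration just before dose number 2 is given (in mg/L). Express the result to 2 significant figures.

C₀ per dose = Dose / Vd = 2120 / 316 = 6.709 mg/L
k = ln2 / t½ = 0.693147 / 7.20 = 0.09627 h⁻¹
Fraction remaining after one interval: r = e^(−kτ) = e^(−0.09627 × 4.82) = 0.6288
Before dose 2, 1 dose has been given (aged 1τ).
C_trough = C₀ × r = 6.709 × 0.6288 = 4.219 mg/L

4.2 mg/L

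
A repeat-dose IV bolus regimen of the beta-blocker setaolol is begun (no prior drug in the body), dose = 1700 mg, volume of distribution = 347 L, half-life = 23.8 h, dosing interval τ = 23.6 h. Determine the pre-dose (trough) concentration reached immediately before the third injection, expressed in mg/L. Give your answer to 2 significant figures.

C₀ per dose = Dose / Vd = 1700 / 347 = 4.899 mg/L
k = ln2 / t½ = 0.693147 / 23.8 = 0.02912 h⁻¹
Fraction remaining after one interval: r = e^(−kτ) = e^(−0.02912 × 23.6) = 0.5030
Before dose 3, 2 doses have been given (aged 1τ, 2τ).
C_trough = C₀ × (r + r²) = 4.899 × (0.5030 + 0.2530) = 3.704 mg/L

3.7 mg/L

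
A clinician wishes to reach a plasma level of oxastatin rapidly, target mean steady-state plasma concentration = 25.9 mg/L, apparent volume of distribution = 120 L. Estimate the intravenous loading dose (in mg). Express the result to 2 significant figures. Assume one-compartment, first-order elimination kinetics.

3100 mg

LD = Css × Vd = 25.9 × 120 = 3108 mg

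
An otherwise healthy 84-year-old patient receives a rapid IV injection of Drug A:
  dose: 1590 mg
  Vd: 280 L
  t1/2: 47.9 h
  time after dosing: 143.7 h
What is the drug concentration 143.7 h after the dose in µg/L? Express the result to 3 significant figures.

710 µg/L

C₀ = Dose / Vd = 1590 / 280 = 5.679 mg/L
k = ln2 / t½ = 0.693147 / 47.9 = 0.01447 h⁻¹
t / t½ = 143.7 / 47.9 = 3 half-lives
C = C₀ × (1/2)^3 = 5.679 × 0.1250 = 0.7099 mg/L
Convert: 0.7099 mg/L × 1000 = 709.9 µg/L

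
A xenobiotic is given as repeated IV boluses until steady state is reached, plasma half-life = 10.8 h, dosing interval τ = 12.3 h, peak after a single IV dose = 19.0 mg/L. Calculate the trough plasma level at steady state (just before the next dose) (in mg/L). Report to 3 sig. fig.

k = ln2 / t½ = 0.693147 / 10.8 = 0.06418 h⁻¹
e^(−kτ) = e^(−0.06418 × 12.3) = 0.4541
Accumulation ratio R = 1 / (1 − e^(−kτ)) = 1 / (1 − 0.4541) = 1.832
Steady-state trough = C₀ × R × e^(−kτ) = 19.0 × 1.832 × 0.4541 = 15.81 mg/L

15.8 mg/L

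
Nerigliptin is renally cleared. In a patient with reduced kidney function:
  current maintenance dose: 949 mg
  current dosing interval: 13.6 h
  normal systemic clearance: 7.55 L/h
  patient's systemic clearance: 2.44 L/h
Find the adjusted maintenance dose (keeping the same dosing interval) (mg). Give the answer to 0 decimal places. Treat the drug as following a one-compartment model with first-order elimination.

307 mg

To keep the same average steady-state level, dosing rate must scale with clearance.
CL ratio = 2.44 / 7.55 = 0.3232
New dose (same interval) = 949 × 0.3232 = 306.7 mg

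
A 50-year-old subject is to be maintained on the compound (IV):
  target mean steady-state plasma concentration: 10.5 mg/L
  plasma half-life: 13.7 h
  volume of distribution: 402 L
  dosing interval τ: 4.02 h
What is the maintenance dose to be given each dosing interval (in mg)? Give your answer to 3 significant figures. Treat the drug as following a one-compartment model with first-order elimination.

k = ln2 / t½ = 0.693147 / 13.7 = 0.05059 h⁻¹
CL = k × Vd = 0.05059 × 402 = 20.34 L/h
At steady state, Dose/τ = Css × CL.
Dose = Css × CL × τ = 10.5 × 20.34 × 4.02 = 858.6 mg

859 mg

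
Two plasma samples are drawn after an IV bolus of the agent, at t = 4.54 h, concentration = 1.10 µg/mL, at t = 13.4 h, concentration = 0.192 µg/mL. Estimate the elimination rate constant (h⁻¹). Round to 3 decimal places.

k = ln(C₁/C₂) / (t₂ − t₁) = ln(1.10/0.192) / (13.4 − 4.54)
  = 1.746 / 8.860 = 0.1971 h⁻¹

0.197 h⁻¹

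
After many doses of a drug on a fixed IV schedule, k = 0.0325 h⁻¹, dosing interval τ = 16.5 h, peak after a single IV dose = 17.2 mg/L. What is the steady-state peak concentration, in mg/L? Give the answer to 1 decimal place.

41.4 mg/L

e^(−kτ) = e^(−0.03250 × 16.5) = 0.5849
Accumulation ratio R = 1 / (1 − e^(−kτ)) = 1 / (1 − 0.5849) = 2.409
Steady-state peak = C₀ × R = 17.2 × 2.409 = 41.43 mg/L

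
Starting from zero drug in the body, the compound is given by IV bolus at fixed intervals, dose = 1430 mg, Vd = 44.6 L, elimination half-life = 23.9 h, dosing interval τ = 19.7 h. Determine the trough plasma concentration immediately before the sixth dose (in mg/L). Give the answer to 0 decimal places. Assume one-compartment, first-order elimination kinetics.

39 mg/L

C₀ per dose = Dose / Vd = 1430 / 44.6 = 32.06 mg/L
k = ln2 / t½ = 0.693147 / 23.9 = 0.02900 h⁻¹
Fraction remaining after one interval: r = e^(−kτ) = e^(−0.02900 × 19.7) = 0.5648
Before dose 6, 5 doses have been given (aged 1τ, 2τ, 3τ, 4τ, 5τ).
C_trough = C₀ × (r + r² + … + r^5) = C₀ × r(1−r^5)/(1−r)
        = 32.06 × 0.5648 × (1 − 0.05747) / (1 − 0.5648) = 39.22 mg/L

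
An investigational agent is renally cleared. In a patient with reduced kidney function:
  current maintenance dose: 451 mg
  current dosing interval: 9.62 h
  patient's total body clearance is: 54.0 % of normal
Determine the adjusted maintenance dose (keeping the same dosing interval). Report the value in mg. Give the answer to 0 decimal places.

244 mg

To keep the same average steady-state level, dosing rate must scale with clearance.
CL ratio = 54.0 / 100 = 0.5400
New dose (same interval) = 451 × 0.5400 = 243.5 mg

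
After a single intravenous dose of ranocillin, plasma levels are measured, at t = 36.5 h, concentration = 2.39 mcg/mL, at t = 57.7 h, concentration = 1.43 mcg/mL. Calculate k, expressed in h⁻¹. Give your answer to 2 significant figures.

0.024 h⁻¹

k = ln(C₁/C₂) / (t₂ − t₁) = ln(2.39/1.43) / (57.7 − 36.5)
  = 0.5136 / 21.20 = 0.02423 h⁻¹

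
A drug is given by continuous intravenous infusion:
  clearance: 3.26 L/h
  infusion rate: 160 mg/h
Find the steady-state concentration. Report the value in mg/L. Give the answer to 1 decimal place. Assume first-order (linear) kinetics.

At steady state Css = R₀ / CL = 160 / 3.260 = 49.08 mg/L

49.1 mg/L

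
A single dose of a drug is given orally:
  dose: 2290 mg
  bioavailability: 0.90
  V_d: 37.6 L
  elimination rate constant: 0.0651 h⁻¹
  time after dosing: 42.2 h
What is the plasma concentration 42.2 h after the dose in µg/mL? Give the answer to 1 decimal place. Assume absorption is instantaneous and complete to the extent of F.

3.5 µg/mL

Amount reaching circulation = F × Dose = 0.90 × 2290 = 2061 mg
C₀ = F·Dose / Vd = 2061 / 37.6 = 54.81 mg/L
C = C₀ · e^(−k·t) = 54.81 × e^(−0.06510 × 42.2)
  = 54.81 × 0.06411 = 3.514 mg/L
(3.514 mg/L = 3.514 µg/mL)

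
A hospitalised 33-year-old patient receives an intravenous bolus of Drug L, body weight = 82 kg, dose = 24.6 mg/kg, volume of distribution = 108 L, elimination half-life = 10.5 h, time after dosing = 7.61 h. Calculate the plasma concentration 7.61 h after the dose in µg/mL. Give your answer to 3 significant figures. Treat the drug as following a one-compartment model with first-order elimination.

Total dose = 24.6 × 82 = 2017 mg
C₀ = Dose / Vd = 2017 / 108 = 18.68 mg/L
k = ln2 / t½ = 0.693147 / 10.5 = 0.06601 h⁻¹
C = C₀ · e^(−k·t) = 18.68 × e^(−0.06601 × 7.61)
  = 18.68 × 0.6051 = 11.30 mg/L
(11.30 mg/L = 11.30 µg/mL)

11.3 µg/mL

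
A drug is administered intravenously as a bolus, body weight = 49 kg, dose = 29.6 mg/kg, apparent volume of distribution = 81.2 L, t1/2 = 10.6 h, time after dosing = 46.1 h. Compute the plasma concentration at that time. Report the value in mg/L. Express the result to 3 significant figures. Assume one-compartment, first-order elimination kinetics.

Total dose = 29.6 × 49 = 1450 mg
C₀ = Dose / Vd = 1450 / 81.2 = 17.86 mg/L
k = ln2 / t½ = 0.693147 / 10.6 = 0.06539 h⁻¹
C = C₀ · e^(−k·t) = 17.86 × e^(−0.06539 × 46.1)
  = 17.86 × 0.04907 = 0.8764 mg/L

0.876 mg/L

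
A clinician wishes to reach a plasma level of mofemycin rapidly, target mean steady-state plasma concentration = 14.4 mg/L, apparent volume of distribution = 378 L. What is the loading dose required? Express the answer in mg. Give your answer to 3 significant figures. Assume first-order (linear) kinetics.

5440 mg

LD = Css × Vd = 14.4 × 378 = 5443 mg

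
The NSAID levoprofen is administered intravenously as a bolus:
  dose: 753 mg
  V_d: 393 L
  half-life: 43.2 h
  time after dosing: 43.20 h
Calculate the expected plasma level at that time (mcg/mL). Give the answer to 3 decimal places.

C₀ = Dose / Vd = 753.0 / 393 = 1.916 mg/L
k = ln2 / t½ = 0.693147 / 43.2 = 0.01605 h⁻¹
t / t½ = 43.20 / 43.2 = 1 half-lives
C = C₀ × (1/2)^1 = 1.916 × 0.5000 = 0.9580 mg/L
(0.9580 mg/L = 0.9580 mcg/mL)

0.958 mcg/mL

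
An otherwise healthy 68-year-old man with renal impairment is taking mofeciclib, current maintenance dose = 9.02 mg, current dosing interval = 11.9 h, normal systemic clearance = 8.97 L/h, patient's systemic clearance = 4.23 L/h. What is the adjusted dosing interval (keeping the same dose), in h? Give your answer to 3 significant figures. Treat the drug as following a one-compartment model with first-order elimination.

25.2 h

To keep the same average steady-state level, dosing rate must scale with clearance.
CL ratio = 4.23 / 8.97 = 0.4716
New interval (same dose) = 11.9 / 0.4716 = 25.23 h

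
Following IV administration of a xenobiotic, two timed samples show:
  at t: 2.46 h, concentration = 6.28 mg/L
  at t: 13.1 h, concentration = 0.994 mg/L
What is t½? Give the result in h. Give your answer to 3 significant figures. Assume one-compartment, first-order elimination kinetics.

4.00 h

k = ln(C₁/C₂) / (t₂ − t₁) = ln(6.28/0.994) / (13.1 − 2.46)
  = 1.843 / 10.64 = 0.1732 h⁻¹
t½ = ln2 / k = 0.693147 / 0.1732 = 4.002 h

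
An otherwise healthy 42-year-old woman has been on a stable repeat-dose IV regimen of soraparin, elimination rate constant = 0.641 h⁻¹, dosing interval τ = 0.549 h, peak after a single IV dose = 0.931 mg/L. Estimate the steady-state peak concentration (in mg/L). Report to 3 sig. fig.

e^(−kτ) = e^(−0.6410 × 0.549) = 0.7033
Accumulation ratio R = 1 / (1 − e^(−kτ)) = 1 / (1 − 0.7033) = 3.370
Steady-state peak = C₀ × R = 0.931 × 3.370 = 3.137 mg/L

3.14 mg/L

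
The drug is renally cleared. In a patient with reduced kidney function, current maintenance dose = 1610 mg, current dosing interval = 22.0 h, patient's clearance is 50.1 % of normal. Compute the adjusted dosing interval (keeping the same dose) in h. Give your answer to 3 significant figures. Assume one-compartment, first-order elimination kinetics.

43.9 h

To keep the same average steady-state level, dosing rate must scale with clearance.
CL ratio = 50.1 / 100 = 0.5010
New interval (same dose) = 22.0 / 0.5010 = 43.91 h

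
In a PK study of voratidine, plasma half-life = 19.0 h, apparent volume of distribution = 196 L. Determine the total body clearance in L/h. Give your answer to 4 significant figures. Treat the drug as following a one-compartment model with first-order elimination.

k = ln2 / t½ = 0.693147 / 19.0 = 0.03648 h⁻¹
CL = k × Vd = 0.03648 × 196 = 7.150 L/h

7.150 L/h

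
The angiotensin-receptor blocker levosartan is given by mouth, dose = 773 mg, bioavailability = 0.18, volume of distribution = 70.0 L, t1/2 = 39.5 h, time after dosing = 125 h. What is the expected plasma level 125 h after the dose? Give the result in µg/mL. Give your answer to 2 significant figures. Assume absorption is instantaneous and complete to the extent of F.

0.22 µg/mL

Amount reaching circulation = F × Dose = 0.18 × 773.0 = 139.1 mg
C₀ = F·Dose / Vd = 139.1 / 70.0 = 1.987 mg/L
k = ln2 / t½ = 0.693147 / 39.5 = 0.01755 h⁻¹
C = C₀ · e^(−k·t) = 1.987 × e^(−0.01755 × 125)
  = 1.987 × 0.1115 = 0.2216 mg/L
(0.2216 mg/L = 0.2216 µg/mL)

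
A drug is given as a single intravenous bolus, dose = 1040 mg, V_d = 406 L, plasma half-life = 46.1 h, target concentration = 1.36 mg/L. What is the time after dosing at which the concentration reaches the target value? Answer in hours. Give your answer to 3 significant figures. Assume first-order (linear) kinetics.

C₀ = Dose / Vd = 1040 / 406 = 2.562 mg/L
k = ln2 / t½ = 0.693147 / 46.1 = 0.01504 h⁻¹
t = ln(C₀ / C) / k = ln(2.562 / 1.36) / 0.01504
  = ln(1.884) / 0.01504 = 0.6334 / 0.01504 = 42.11 h

42.1 h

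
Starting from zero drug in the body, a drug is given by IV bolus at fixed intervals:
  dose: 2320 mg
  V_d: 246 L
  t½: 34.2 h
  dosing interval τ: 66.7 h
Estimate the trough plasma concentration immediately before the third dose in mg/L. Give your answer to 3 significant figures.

3.07 mg/L

C₀ per dose = Dose / Vd = 2320 / 246 = 9.431 mg/L
k = ln2 / t½ = 0.693147 / 34.2 = 0.02027 h⁻¹
Fraction remaining after one interval: r = e^(−kτ) = e^(−0.02027 × 66.7) = 0.2587
Before dose 3, 2 doses have been given (aged 1τ, 2τ).
C_trough = C₀ × (r + r²) = 9.431 × (0.2587 + 0.06693) = 3.071 mg/L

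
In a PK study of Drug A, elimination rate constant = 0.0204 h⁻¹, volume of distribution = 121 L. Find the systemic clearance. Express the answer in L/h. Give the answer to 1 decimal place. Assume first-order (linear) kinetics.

2.5 L/h

CL = k × Vd = 0.0204 × 121 = 2.468 L/h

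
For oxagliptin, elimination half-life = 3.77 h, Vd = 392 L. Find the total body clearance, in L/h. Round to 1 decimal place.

k = ln2 / t½ = 0.693147 / 3.77 = 0.1839 h⁻¹
CL = k × Vd = 0.1839 × 392 = 72.09 L/h

72.1 L/h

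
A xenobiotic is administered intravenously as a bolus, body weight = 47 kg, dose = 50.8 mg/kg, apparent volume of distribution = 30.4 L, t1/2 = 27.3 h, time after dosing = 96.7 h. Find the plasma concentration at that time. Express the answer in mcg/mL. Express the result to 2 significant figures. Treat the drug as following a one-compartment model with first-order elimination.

6.7 mcg/mL

Total dose = 50.8 × 47 = 2388 mg
C₀ = Dose / Vd = 2388 / 30.4 = 78.55 mg/L
k = ln2 / t½ = 0.693147 / 27.3 = 0.02539 h⁻¹
C = C₀ · e^(−k·t) = 78.55 × e^(−0.02539 × 96.7)
  = 78.55 × 0.08584 = 6.743 mg/L
(6.743 mg/L = 6.743 mcg/mL)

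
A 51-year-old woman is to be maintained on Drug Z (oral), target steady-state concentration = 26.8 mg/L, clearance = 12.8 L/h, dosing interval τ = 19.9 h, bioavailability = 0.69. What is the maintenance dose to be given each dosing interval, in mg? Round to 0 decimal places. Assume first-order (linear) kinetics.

At steady state, F × (Dose/τ) = Css × CL.
Dose = Css × CL × τ / F = 26.8 × 12.80 × 19.9 / 0.69 = 9893 mg

9893 mg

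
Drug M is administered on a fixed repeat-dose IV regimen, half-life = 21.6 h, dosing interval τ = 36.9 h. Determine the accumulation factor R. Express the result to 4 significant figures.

1.441

k = ln2 / t½ = 0.693147 / 21.6 = 0.03209 h⁻¹
e^(−kτ) = e^(−0.03209 × 36.9) = 0.3060
Accumulation ratio R = 1 / (1 − e^(−kτ)) = 1 / (1 − 0.3060) = 1.441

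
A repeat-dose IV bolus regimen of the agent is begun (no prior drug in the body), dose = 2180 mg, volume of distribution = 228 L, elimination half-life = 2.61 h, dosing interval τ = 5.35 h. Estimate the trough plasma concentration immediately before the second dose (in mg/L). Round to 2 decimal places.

2.31 mg/L

C₀ per dose = Dose / Vd = 2180 / 228 = 9.561 mg/L
k = ln2 / t½ = 0.693147 / 2.61 = 0.2656 h⁻¹
Fraction remaining after one interval: r = e^(−kτ) = e^(−0.2656 × 5.35) = 0.2415
Before dose 2, 1 dose has been given (aged 1τ).
C_trough = C₀ × r = 9.561 × 0.2415 = 2.309 mg/L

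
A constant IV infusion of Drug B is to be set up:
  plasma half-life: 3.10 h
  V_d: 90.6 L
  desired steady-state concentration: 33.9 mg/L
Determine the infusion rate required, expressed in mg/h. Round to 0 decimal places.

k = ln2 / t½ = 0.693147 / 3.10 = 0.2236 h⁻¹
CL = k × Vd = 0.2236 × 90.6 = 20.26 L/h
At steady state, infusion rate R₀ = Css × CL = 33.9 × 20.26 = 686.8 mg/h

687 mg/h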